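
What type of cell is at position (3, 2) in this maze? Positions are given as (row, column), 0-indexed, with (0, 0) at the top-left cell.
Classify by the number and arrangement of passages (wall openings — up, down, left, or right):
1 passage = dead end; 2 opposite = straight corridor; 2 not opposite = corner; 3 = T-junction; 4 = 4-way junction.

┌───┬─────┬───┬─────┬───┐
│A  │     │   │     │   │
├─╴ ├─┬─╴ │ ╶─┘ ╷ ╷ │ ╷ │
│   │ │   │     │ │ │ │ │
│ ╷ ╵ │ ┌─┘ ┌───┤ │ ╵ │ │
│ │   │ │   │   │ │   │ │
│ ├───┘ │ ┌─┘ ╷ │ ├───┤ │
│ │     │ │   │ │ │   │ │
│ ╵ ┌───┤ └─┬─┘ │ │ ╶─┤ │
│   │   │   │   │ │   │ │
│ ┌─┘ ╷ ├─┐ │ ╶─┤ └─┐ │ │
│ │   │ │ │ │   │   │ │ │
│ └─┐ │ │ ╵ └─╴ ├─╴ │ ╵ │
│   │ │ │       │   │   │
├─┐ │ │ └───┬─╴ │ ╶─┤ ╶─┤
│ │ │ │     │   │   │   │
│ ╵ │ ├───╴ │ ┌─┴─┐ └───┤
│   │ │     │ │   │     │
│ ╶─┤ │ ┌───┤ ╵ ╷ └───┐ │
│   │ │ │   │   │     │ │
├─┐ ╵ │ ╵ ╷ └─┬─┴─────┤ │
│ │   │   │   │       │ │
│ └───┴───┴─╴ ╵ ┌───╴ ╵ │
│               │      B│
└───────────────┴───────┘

Checking cell at (3, 2):
Number of passages: 2
Cell type: straight corridor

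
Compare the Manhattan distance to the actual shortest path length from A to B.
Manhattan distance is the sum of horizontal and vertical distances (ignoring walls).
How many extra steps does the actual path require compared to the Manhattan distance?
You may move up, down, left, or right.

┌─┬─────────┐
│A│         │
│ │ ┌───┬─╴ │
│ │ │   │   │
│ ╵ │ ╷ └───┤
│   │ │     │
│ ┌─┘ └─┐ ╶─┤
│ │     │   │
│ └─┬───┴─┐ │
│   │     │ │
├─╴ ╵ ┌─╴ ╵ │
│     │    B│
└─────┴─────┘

Manhattan distance: |5 - 0| + |5 - 0| = 10
Actual path length: 12
Extra steps: 12 - 10 = 2

Solution:

┌─┬─────────┐
│A│         │
│ │ ┌───┬─╴ │
│↓│ │   │   │
│ ╵ │ ╷ └───┤
│↓  │ │     │
│ ┌─┘ └─┐ ╶─┤
│↓│     │   │
│ └─┬───┴─┐ │
│↳ ↓│↱ → ↓│ │
├─╴ ╵ ┌─╴ ╵ │
│  ↳ ↑│  ↳ B│
└─────┴─────┘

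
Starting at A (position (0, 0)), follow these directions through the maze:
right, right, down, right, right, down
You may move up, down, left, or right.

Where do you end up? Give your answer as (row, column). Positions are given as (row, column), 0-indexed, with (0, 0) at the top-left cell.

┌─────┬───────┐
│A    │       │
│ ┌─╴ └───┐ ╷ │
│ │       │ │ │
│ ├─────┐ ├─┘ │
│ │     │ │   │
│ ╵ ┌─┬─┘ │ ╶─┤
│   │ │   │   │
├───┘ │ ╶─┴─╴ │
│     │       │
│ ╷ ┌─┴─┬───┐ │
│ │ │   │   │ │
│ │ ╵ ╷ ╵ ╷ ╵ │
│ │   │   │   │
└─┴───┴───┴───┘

Following directions step by step:
Start: (0, 0)
  right: (0, 0) → (0, 1)
  right: (0, 1) → (0, 2)
  down: (0, 2) → (1, 2)
  right: (1, 2) → (1, 3)
  right: (1, 3) → (1, 4)
  down: (1, 4) → (2, 4)
Final position: (2, 4)

Path taken:

┌─────┬───────┐
│A → ↓│       │
│ ┌─╴ └───┐ ╷ │
│ │  ↳ → ↓│ │ │
│ ├─────┐ ├─┘ │
│ │     │B│   │
│ ╵ ┌─┬─┘ │ ╶─┤
│   │ │   │   │
├───┘ │ ╶─┴─╴ │
│     │       │
│ ╷ ┌─┴─┬───┐ │
│ │ │   │   │ │
│ │ ╵ ╷ ╵ ╷ ╵ │
│ │   │   │   │
└─┴───┴───┴───┘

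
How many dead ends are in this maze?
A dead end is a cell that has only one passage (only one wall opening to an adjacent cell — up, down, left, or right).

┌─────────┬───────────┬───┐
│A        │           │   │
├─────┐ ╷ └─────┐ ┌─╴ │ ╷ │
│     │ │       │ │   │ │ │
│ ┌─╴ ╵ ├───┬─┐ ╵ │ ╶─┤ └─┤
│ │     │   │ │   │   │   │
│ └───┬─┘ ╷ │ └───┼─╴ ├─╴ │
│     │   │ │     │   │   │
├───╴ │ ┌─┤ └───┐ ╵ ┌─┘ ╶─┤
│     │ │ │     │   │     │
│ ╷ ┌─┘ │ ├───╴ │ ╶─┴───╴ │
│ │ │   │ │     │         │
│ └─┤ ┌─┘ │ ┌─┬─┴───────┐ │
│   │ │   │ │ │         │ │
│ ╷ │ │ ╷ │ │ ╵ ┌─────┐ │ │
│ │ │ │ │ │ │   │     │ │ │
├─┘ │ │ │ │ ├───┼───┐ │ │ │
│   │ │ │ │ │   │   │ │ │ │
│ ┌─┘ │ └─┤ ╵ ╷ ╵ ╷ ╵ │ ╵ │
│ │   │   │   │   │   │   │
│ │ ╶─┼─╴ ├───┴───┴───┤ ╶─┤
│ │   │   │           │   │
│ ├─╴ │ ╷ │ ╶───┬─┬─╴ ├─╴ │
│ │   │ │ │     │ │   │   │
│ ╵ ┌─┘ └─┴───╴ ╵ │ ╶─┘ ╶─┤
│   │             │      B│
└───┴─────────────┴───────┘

Checking each cell for number of passages:

Dead ends found at positions:
  (0, 0)
  (0, 5)
  (1, 12)
  (2, 1)
  (2, 6)
  (4, 4)
  (4, 10)
  (5, 1)
  (6, 6)
  (7, 0)
  (7, 8)
  (8, 4)
  (11, 4)
  (11, 8)
  (12, 2)
  (12, 12)
Total dead ends: 16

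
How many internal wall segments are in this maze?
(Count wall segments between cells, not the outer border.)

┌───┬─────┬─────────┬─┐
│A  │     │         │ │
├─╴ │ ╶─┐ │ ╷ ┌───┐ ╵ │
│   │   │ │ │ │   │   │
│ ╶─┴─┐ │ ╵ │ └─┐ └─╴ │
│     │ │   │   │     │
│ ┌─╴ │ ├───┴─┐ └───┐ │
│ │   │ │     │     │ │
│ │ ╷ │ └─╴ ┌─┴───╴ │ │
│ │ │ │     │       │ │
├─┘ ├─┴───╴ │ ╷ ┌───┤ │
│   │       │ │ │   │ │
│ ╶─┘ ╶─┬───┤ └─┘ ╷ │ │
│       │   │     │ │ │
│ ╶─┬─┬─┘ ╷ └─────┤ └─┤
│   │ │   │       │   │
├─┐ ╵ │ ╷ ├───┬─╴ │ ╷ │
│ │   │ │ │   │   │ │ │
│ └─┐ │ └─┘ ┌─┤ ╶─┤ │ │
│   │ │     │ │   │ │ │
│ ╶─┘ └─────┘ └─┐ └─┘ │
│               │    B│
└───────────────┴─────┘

Counting internal wall segments:
Total internal walls: 100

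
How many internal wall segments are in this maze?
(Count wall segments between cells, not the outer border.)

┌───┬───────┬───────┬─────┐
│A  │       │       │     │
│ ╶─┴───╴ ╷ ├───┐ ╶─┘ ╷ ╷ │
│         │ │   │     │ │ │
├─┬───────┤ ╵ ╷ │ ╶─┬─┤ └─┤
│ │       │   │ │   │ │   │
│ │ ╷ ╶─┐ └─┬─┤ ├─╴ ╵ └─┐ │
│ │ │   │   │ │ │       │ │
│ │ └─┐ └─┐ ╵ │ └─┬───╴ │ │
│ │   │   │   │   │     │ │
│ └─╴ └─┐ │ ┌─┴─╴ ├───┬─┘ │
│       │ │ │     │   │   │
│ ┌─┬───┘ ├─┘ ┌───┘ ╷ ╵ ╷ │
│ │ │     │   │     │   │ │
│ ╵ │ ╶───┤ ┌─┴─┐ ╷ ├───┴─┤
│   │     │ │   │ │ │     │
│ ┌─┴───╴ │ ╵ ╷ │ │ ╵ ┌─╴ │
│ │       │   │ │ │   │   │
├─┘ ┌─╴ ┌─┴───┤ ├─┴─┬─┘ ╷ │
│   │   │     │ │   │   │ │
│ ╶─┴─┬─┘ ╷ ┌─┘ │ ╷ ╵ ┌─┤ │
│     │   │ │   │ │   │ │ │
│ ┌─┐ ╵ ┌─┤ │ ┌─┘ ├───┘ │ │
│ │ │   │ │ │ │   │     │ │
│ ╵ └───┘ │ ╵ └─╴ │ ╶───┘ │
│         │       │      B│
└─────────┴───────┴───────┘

Counting internal wall segments:
Total internal walls: 144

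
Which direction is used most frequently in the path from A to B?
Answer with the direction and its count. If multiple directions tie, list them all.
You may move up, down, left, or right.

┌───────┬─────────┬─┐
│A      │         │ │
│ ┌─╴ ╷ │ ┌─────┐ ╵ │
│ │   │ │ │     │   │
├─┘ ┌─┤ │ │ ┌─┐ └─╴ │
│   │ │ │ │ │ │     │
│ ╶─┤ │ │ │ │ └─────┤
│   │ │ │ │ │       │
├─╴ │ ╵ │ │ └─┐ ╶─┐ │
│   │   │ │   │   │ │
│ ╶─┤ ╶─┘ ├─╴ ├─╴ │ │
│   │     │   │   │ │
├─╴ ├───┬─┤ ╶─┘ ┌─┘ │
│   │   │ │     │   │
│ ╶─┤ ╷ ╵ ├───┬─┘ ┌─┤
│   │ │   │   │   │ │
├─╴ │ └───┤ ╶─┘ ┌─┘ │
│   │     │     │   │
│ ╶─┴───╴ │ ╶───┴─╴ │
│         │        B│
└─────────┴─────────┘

Directions: right, right, right, down, down, down, down, left, down, right, right, up, up, up, up, up, right, right, right, right, down, right, down, left, left, up, left, left, down, down, down, right, down, left, down, right, right, up, right, up, left, up, right, right, down, down, down, left, down, left, down, left, left, down, right, right, right, right
Counts: {'right': 20, 'down': 18, 'left': 11, 'up': 9}
Most common: right (20 times)

Solution:

┌───────┬─────────┬─┐
│A → → ↓│↱ → → → ↓│ │
│ ┌─╴ ╷ │ ┌─────┐ ╵ │
│ │   │↓│↑│↓ ← ↰│↳ ↓│
├─┘ ┌─┤ │ │ ┌─┐ └─╴ │
│   │ │↓│↑│↓│ │↑ ← ↲│
│ ╶─┤ │ │ │ │ └─────┤
│   │ │↓│↑│↓│  ↱ → ↓│
├─╴ │ ╵ │ │ └─┐ ╶─┐ │
│   │↓ ↲│↑│↳ ↓│↑ ↰│↓│
│ ╶─┤ ╶─┘ ├─╴ ├─╴ │ │
│   │↳ → ↑│↓ ↲│↱ ↑│↓│
├─╴ ├───┬─┤ ╶─┘ ┌─┘ │
│   │   │ │↳ → ↑│↓ ↲│
│ ╶─┤ ╷ ╵ ├───┬─┘ ┌─┤
│   │ │   │   │↓ ↲│ │
├─╴ │ └───┤ ╶─┘ ┌─┘ │
│   │     │↓ ← ↲│   │
│ ╶─┴───╴ │ ╶───┴─╴ │
│         │↳ → → → B│
└─────────┴─────────┘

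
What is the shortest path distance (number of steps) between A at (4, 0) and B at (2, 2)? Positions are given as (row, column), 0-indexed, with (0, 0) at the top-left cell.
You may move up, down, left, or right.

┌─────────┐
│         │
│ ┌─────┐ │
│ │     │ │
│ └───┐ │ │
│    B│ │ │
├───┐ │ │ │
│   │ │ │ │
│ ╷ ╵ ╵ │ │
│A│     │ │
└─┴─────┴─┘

Finding path from (4, 0) to (2, 2):
Path: (4,0) → (3,0) → (3,1) → (4,1) → (4,2) → (3,2) → (2,2)
Distance: 6 steps

Solution:

┌─────────┐
│         │
│ ┌─────┐ │
│ │     │ │
│ └───┐ │ │
│    B│ │ │
├───┐ │ │ │
│↱ ↓│↑│ │ │
│ ╷ ╵ ╵ │ │
│A│↳ ↑  │ │
└─┴─────┴─┘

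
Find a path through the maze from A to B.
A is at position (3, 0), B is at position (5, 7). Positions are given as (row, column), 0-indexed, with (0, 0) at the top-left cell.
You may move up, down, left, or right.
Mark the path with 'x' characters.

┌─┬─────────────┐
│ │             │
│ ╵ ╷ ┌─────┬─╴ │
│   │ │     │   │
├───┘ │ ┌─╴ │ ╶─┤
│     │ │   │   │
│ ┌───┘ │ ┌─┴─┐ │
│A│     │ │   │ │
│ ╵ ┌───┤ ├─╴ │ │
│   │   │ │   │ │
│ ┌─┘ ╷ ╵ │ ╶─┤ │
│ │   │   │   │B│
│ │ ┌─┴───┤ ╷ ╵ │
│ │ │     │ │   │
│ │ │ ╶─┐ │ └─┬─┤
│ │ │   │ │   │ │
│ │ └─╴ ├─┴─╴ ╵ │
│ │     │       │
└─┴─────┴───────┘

Finding the shortest path from (3, 0) to (5, 7):
Path length: 17 steps
Directions: up → right → right → up → up → right → right → right → right → right → down → left → down → right → down → down → down

Solution:

┌─┬─────────────┐
│ │  x x x x x x│
│ ╵ ╷ ┌─────┬─╴ │
│   │x│     │x x│
├───┘ │ ┌─╴ │ ╶─┤
│x x x│ │   │x x│
│ ┌───┘ │ ┌─┴─┐ │
│A│     │ │   │x│
│ ╵ ┌───┤ ├─╴ │ │
│   │   │ │   │x│
│ ┌─┘ ╷ ╵ │ ╶─┤ │
│ │   │   │   │B│
│ │ ┌─┴───┤ ╷ ╵ │
│ │ │     │ │   │
│ │ │ ╶─┐ │ └─┬─┤
│ │ │   │ │   │ │
│ │ └─╴ ├─┴─╴ ╵ │
│ │     │       │
└─┴─────┴───────┘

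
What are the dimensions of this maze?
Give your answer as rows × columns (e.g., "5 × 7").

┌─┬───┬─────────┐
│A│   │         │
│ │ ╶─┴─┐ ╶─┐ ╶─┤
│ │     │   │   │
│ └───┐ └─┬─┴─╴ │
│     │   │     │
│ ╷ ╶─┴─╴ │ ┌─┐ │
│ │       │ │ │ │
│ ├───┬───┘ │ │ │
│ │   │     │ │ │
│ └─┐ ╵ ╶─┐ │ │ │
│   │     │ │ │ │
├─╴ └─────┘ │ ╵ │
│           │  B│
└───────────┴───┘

Counting the maze dimensions:
Rows (vertical): 7
Columns (horizontal): 8
Dimensions: 7 × 8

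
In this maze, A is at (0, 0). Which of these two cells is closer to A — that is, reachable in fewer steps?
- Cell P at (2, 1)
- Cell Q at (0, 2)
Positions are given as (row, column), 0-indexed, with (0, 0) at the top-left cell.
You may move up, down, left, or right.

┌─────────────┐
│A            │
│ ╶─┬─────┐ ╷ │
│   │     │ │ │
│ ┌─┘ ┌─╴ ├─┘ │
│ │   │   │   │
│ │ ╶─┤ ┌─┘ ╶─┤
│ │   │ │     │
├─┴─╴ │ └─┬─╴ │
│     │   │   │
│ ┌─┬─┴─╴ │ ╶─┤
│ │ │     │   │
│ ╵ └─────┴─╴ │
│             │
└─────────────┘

Shortest path A → P at (2, 1): 29 steps
Shortest path A → Q at (0, 2): 2 steps

Q is closer (2 steps vs 29 steps).

Path to P:

┌─────────────┐
│A → → → → → ↓│
│ ╶─┬─────┐ ╷ │
│   │     │ │↓│
│ ┌─┘ ┌─╴ ├─┘ │
│ │P  │   │↓ ↲│
│ │ ╶─┤ ┌─┘ ╶─┤
│ │↑ ↰│ │  ↳ ↓│
├─┴─╴ │ └─┬─╴ │
│↱ → ↑│   │↓ ↲│
│ ┌─┬─┴─╴ │ ╶─┤
│↑│ │     │↳ ↓│
│ ╵ └─────┴─╴ │
│↑ ← ← ← ← ← ↲│
└─────────────┘

Path to Q:

┌─────────────┐
│A → Q        │
│ ╶─┬─────┐ ╷ │
│   │     │ │ │
│ ┌─┘ ┌─╴ ├─┘ │
│ │   │   │   │
│ │ ╶─┤ ┌─┘ ╶─┤
│ │   │ │     │
├─┴─╴ │ └─┬─╴ │
│     │   │   │
│ ┌─┬─┴─╴ │ ╶─┤
│ │ │     │   │
│ ╵ └─────┴─╴ │
│             │
└─────────────┘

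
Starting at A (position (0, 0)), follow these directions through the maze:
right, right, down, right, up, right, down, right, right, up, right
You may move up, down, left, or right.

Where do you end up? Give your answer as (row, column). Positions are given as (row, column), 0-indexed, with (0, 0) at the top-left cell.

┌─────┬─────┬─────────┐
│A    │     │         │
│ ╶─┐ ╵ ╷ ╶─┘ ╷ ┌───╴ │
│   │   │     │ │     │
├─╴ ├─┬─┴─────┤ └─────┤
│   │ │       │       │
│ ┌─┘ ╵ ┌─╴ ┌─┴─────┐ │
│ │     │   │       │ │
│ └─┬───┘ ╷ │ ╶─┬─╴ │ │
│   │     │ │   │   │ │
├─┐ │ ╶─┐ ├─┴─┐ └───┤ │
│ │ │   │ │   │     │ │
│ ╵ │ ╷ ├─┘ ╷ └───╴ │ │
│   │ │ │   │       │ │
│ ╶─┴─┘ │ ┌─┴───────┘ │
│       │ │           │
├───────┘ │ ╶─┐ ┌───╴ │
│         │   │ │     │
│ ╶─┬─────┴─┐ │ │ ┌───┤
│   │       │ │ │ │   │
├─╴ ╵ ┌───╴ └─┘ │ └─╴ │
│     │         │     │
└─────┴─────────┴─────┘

Following directions step by step:
Start: (0, 0)
  right: (0, 0) → (0, 1)
  right: (0, 1) → (0, 2)
  down: (0, 2) → (1, 2)
  right: (1, 2) → (1, 3)
  up: (1, 3) → (0, 3)
  right: (0, 3) → (0, 4)
  down: (0, 4) → (1, 4)
  right: (1, 4) → (1, 5)
  right: (1, 5) → (1, 6)
  up: (1, 6) → (0, 6)
  right: (0, 6) → (0, 7)
Final position: (0, 7)

Path taken:

┌─────┬─────┬─────────┐
│A → ↓│↱ ↓  │↱ B      │
│ ╶─┐ ╵ ╷ ╶─┘ ╷ ┌───╴ │
│   │↳ ↑│↳ → ↑│ │     │
├─╴ ├─┬─┴─────┤ └─────┤
│   │ │       │       │
│ ┌─┘ ╵ ┌─╴ ┌─┴─────┐ │
│ │     │   │       │ │
│ └─┬───┘ ╷ │ ╶─┬─╴ │ │
│   │     │ │   │   │ │
├─┐ │ ╶─┐ ├─┴─┐ └───┤ │
│ │ │   │ │   │     │ │
│ ╵ │ ╷ ├─┘ ╷ └───╴ │ │
│   │ │ │   │       │ │
│ ╶─┴─┘ │ ┌─┴───────┘ │
│       │ │           │
├───────┘ │ ╶─┐ ┌───╴ │
│         │   │ │     │
│ ╶─┬─────┴─┐ │ │ ┌───┤
│   │       │ │ │ │   │
├─╴ ╵ ┌───╴ └─┘ │ └─╴ │
│     │         │     │
└─────┴─────────┴─────┘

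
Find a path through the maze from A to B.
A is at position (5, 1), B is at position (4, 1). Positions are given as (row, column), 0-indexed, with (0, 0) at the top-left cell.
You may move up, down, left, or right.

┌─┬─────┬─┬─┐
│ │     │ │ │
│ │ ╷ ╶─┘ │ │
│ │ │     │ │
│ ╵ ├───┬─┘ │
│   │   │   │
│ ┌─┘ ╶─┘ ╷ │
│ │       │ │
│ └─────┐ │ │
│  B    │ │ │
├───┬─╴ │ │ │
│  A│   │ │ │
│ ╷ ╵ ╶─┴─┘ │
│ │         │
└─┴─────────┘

Finding the shortest path from (5, 1) to (4, 1):
Path length: 7 steps
Directions: down → right → up → right → up → left → left

Solution:

┌─┬─────┬─┬─┐
│ │     │ │ │
│ │ ╷ ╶─┘ │ │
│ │ │     │ │
│ ╵ ├───┬─┘ │
│   │   │   │
│ ┌─┘ ╶─┘ ╷ │
│ │       │ │
│ └─────┐ │ │
│  B ← ↰│ │ │
├───┬─╴ │ │ │
│  A│↱ ↑│ │ │
│ ╷ ╵ ╶─┴─┘ │
│ │↳ ↑      │
└─┴─────────┘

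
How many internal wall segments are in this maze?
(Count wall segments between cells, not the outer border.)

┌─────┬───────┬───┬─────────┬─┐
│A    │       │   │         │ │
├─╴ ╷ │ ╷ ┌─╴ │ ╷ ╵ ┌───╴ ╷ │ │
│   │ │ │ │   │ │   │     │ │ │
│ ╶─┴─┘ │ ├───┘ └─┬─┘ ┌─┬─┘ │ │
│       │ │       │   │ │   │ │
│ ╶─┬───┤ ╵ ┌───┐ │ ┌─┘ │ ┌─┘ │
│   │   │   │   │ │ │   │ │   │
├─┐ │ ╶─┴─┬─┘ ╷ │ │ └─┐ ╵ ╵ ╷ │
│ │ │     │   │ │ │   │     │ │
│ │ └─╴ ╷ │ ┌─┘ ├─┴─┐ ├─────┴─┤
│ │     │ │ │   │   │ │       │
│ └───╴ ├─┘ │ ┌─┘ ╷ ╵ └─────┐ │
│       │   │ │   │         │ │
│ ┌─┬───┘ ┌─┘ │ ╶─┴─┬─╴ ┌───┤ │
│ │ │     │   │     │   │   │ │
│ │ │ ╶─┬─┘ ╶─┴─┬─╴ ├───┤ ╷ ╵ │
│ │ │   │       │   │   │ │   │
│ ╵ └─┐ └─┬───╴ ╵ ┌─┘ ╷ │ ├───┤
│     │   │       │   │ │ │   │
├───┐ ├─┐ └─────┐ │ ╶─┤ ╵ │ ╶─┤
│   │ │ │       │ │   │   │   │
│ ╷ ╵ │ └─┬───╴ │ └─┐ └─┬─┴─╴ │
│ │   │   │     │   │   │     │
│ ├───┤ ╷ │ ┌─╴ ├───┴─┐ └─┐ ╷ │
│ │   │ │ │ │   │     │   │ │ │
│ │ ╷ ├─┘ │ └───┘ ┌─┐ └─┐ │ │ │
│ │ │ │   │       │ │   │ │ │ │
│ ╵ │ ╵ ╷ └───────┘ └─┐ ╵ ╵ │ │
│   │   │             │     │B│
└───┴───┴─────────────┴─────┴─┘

Counting internal wall segments:
Total internal walls: 196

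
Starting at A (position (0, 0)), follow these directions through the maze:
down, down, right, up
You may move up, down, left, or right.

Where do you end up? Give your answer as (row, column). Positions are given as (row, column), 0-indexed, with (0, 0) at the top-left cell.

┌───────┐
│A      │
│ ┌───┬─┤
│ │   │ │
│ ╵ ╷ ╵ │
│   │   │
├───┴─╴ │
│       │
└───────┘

Following directions step by step:
Start: (0, 0)
  down: (0, 0) → (1, 0)
  down: (1, 0) → (2, 0)
  right: (2, 0) → (2, 1)
  up: (2, 1) → (1, 1)
Final position: (1, 1)

Path taken:

┌───────┐
│A      │
│ ┌───┬─┤
│↓│B  │ │
│ ╵ ╷ ╵ │
│↳ ↑│   │
├───┴─╴ │
│       │
└───────┘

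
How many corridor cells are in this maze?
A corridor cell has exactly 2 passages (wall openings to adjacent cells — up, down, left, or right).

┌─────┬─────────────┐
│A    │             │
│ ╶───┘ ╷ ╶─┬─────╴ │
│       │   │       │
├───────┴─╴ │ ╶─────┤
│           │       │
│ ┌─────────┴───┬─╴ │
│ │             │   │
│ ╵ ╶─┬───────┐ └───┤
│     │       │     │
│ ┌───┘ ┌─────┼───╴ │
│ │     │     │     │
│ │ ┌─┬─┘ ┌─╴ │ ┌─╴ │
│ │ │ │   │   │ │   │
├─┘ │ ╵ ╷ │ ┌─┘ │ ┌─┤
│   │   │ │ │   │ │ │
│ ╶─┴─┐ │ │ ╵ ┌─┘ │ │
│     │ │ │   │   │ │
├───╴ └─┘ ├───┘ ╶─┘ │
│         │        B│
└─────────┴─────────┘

Counting cells with exactly 2 passages:
Total corridor cells: 82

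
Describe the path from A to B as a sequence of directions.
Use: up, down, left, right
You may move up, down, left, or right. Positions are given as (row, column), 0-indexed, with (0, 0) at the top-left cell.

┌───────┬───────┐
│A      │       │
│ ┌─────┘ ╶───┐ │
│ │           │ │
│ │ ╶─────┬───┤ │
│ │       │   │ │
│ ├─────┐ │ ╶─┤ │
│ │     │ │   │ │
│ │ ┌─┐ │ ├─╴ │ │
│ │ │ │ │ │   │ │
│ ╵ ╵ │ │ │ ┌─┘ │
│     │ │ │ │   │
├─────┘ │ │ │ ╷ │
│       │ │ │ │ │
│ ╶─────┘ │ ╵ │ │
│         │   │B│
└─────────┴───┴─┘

Finding the path and converting it to directions:
Path through cells: (0,0) → (1,0) → (2,0) → (3,0) → (4,0) → (5,0) → (5,1) → (4,1) → (3,1) → (3,2) → (3,3) → (4,3) → (5,3) → (6,3) → (6,2) → (6,1) → (6,0) → (7,0) → (7,1) → (7,2) → (7,3) → (7,4) → (6,4) → (5,4) → (4,4) → (3,4) → (2,4) → (2,3) → (2,2) → (2,1) → (1,1) → (1,2) → (1,3) → (1,4) → (0,4) → (0,5) → (0,6) → (0,7) → (1,7) → (2,7) → (3,7) → (4,7) → (5,7) → (6,7) → (7,7)
Directions: down, down, down, down, down, right, up, up, right, right, down, down, down, left, left, left, down, right, right, right, right, up, up, up, up, up, left, left, left, up, right, right, right, up, right, right, right, down, down, down, down, down, down, down

Solution:

┌───────┬───────┐
│A      │↱ → → ↓│
│ ┌─────┘ ╶───┐ │
│↓│↱ → → ↑    │↓│
│ │ ╶─────┬───┤ │
│↓│↑ ← ← ↰│   │↓│
│ ├─────┐ │ ╶─┤ │
│↓│↱ → ↓│↑│   │↓│
│ │ ┌─┐ │ ├─╴ │ │
│↓│↑│ │↓│↑│   │↓│
│ ╵ ╵ │ │ │ ┌─┘ │
│↳ ↑  │↓│↑│ │  ↓│
├─────┘ │ │ │ ╷ │
│↓ ← ← ↲│↑│ │ │↓│
│ ╶─────┘ │ ╵ │ │
│↳ → → → ↑│   │B│
└─────────┴───┴─┘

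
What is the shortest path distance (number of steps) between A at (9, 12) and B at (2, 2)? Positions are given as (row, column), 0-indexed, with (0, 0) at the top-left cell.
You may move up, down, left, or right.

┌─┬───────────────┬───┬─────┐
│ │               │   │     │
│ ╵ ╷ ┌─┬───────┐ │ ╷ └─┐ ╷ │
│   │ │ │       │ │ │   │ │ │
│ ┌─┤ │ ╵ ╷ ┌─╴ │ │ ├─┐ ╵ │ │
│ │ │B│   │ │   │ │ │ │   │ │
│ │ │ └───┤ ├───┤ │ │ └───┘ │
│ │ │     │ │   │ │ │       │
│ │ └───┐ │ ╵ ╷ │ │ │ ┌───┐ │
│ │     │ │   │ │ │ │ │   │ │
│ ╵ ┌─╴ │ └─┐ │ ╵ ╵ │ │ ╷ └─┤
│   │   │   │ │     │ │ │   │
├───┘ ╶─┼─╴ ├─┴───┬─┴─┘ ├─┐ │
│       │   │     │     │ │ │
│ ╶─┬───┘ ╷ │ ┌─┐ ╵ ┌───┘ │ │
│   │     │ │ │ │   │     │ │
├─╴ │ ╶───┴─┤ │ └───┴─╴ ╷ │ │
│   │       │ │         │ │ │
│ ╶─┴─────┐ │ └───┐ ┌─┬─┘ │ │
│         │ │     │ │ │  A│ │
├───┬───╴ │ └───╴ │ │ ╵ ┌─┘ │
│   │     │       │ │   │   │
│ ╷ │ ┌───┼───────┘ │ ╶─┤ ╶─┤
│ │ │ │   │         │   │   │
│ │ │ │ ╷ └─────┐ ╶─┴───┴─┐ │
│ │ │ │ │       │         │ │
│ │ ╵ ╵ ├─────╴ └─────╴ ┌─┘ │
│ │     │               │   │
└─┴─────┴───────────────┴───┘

Finding path from (9, 12) to (2, 2):
Path: (9,12) → (8,12) → (7,12) → (7,11) → (8,11) → (8,10) → (8,9) → (9,9) → (10,9) → (11,9) → (11,8) → (12,8) → (12,9) → (12,10) → (12,11) → (13,11) → (13,10) → (13,9) → (13,8) → (13,7) → (12,7) → (12,6) → (12,5) → (12,4) → (11,4) → (11,3) → (12,3) → (13,3) → (13,2) → (12,2) → (11,2) → (10,2) → (10,3) → (10,4) → (9,4) → (9,3) → (9,2) → (9,1) → (9,0) → (8,0) → (8,1) → (7,1) → (7,0) → (6,0) → (6,1) → (6,2) → (5,2) → (5,3) → (4,3) → (4,2) → (4,1) → (5,1) → (5,0) → (4,0) → (3,0) → (2,0) → (1,0) → (1,1) → (0,1) → (0,2) → (1,2) → (2,2)
Distance: 61 steps

Solution:

┌─┬───────────────┬───┬─────┐
│ │↱ ↓            │   │     │
│ ╵ ╷ ┌─┬───────┐ │ ╷ └─┐ ╷ │
│↱ ↑│↓│ │       │ │ │   │ │ │
│ ┌─┤ │ ╵ ╷ ┌─╴ │ │ ├─┐ ╵ │ │
│↑│ │B│   │ │   │ │ │ │   │ │
│ │ │ └───┤ ├───┤ │ │ └───┘ │
│↑│ │     │ │   │ │ │       │
│ │ └───┐ │ ╵ ╷ │ │ │ ┌───┐ │
│↑│↓ ← ↰│ │   │ │ │ │ │   │ │
│ ╵ ┌─╴ │ └─┐ │ ╵ ╵ │ │ ╷ └─┤
│↑ ↲│↱ ↑│   │ │     │ │ │   │
├───┘ ╶─┼─╴ ├─┴───┬─┴─┘ ├─┐ │
│↱ → ↑  │   │     │     │ │ │
│ ╶─┬───┘ ╷ │ ┌─┐ ╵ ┌───┘ │ │
│↑ ↰│     │ │ │ │   │  ↓ ↰│ │
├─╴ │ ╶───┴─┤ │ └───┴─╴ ╷ │ │
│↱ ↑│       │ │    ↓ ← ↲│↑│ │
│ ╶─┴─────┐ │ └───┐ ┌─┬─┘ │ │
│↑ ← ← ← ↰│ │     │↓│ │  A│ │
├───┬───╴ │ └───╴ │ │ ╵ ┌─┘ │
│   │↱ → ↑│       │↓│   │   │
│ ╷ │ ┌───┼───────┘ │ ╶─┤ ╶─┤
│ │ │↑│↓ ↰│      ↓ ↲│   │   │
│ │ │ │ ╷ └─────┐ ╶─┴───┴─┐ │
│ │ │↑│↓│↑ ← ← ↰│↳ → → ↓  │ │
│ │ ╵ ╵ ├─────╴ └─────╴ ┌─┘ │
│ │  ↑ ↲│      ↑ ← ← ← ↲│   │
└─┴─────┴───────────────┴───┘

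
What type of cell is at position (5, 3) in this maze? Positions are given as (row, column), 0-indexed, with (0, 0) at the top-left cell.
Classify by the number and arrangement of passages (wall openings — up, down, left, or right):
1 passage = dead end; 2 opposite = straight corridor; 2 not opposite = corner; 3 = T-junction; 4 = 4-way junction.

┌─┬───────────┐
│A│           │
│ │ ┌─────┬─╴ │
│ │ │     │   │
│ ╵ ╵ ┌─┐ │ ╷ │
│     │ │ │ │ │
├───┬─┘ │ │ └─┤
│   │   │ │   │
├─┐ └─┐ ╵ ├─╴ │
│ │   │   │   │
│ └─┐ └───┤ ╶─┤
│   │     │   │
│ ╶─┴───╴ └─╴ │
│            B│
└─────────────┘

Checking cell at (5, 3):
Number of passages: 2
Cell type: straight corridor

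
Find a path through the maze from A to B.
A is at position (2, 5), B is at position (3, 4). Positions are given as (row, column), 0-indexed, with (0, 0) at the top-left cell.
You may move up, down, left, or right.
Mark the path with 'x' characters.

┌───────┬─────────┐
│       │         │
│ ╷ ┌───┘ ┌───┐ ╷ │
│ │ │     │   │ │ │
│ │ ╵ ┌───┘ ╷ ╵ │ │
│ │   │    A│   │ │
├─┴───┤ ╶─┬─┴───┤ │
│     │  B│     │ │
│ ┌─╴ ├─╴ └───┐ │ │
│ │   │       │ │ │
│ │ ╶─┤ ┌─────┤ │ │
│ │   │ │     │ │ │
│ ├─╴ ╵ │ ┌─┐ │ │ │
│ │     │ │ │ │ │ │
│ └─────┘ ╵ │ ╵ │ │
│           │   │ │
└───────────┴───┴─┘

Finding the shortest path from (2, 5) to (3, 4):
Path length: 4 steps
Directions: left → left → down → right

Solution:

┌───────┬─────────┐
│       │         │
│ ╷ ┌───┘ ┌───┐ ╷ │
│ │ │     │   │ │ │
│ │ ╵ ┌───┘ ╷ ╵ │ │
│ │   │x x A│   │ │
├─┴───┤ ╶─┬─┴───┤ │
│     │x B│     │ │
│ ┌─╴ ├─╴ └───┐ │ │
│ │   │       │ │ │
│ │ ╶─┤ ┌─────┤ │ │
│ │   │ │     │ │ │
│ ├─╴ ╵ │ ┌─┐ │ │ │
│ │     │ │ │ │ │ │
│ └─────┘ ╵ │ ╵ │ │
│           │   │ │
└───────────┴───┴─┘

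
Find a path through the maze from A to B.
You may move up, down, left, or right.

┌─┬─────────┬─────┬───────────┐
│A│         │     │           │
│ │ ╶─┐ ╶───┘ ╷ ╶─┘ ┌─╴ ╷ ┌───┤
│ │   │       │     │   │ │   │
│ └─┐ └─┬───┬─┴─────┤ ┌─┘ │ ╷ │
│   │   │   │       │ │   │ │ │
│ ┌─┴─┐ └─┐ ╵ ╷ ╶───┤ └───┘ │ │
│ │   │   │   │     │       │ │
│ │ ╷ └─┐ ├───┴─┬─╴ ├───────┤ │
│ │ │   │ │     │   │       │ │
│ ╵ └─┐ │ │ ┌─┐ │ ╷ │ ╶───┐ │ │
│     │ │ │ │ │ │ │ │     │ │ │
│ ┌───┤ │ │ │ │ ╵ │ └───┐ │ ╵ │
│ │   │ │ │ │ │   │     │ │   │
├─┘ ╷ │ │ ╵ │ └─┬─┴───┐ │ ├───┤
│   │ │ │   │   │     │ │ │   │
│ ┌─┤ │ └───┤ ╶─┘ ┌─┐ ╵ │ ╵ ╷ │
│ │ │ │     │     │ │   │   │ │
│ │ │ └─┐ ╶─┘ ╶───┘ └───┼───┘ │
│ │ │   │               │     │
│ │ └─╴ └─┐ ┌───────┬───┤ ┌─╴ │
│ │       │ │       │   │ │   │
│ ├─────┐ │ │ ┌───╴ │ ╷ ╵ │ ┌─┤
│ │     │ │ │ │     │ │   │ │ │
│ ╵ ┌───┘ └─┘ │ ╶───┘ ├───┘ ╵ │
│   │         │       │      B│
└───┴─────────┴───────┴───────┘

Finding the shortest path through the maze:
Path length: 106 steps
Directions: down → down → down → down → down → right → up → up → right → down → right → down → down → down → down → right → down → right → right → up → right → right → up → right → right → down → right → up → up → left → left → up → up → left → down → down → left → up → up → left → left → down → down → down → left → up → up → up → up → left → up → left → up → left → up → right → right → down → right → right → right → up → right → down → right → right → up → right → right → down → left → down → down → right → right → right → up → up → right → down → down → down → down → down → left → up → up → left → left → left → down → right → right → down → down → down → right → up → right → down → down → down → left → down → down → right

Solution:

┌─┬─────────┬─────┬───────────┐
│A│↱ → ↓    │↱ ↓  │↱ → ↓      │
│ │ ╶─┐ ╶───┘ ╷ ╶─┘ ┌─╴ ╷ ┌───┤
│↓│↑ ↰│↳ → → ↑│↳ → ↑│↓ ↲│ │↱ ↓│
│ └─┐ └─┬───┬─┴─────┤ ┌─┘ │ ╷ │
│↓  │↑ ↰│   │       │↓│   │↑│↓│
│ ┌─┴─┐ └─┐ ╵ ╷ ╶───┤ └───┘ │ │
│↓│↱ ↓│↑ ↰│   │     │↳ → → ↑│↓│
│ │ ╷ └─┐ ├───┴─┬─╴ ├───────┤ │
│↓│↑│↳ ↓│↑│↓ ← ↰│↓ ↰│↓ ← ← ↰│↓│
│ ╵ └─┐ │ │ ┌─┐ │ ╷ │ ╶───┐ │ │
│↳ ↑  │↓│↑│↓│ │↑│↓│↑│↳ → ↓│↑│↓│
│ ┌───┤ │ │ │ │ ╵ │ └───┐ │ ╵ │
│ │   │↓│↑│↓│ │↑ ↲│↑ ← ↰│↓│↑ ↲│
├─┘ ╷ │ │ ╵ │ └─┬─┴───┐ │ ├───┤
│   │ │↓│↑ ↲│   │↱ → ↓│↑│↓│↱ ↓│
│ ┌─┤ │ └───┤ ╶─┘ ┌─┐ ╵ │ ╵ ╷ │
│ │ │ │↳ ↓  │↱ → ↑│ │↳ ↑│↳ ↑│↓│
│ │ │ └─┐ ╶─┘ ╶───┘ └───┼───┘ │
│ │ │   │↳ → ↑          │    ↓│
│ │ └─╴ └─┐ ┌───────┬───┤ ┌─╴ │
│ │       │ │       │   │ │↓ ↲│
│ ├─────┐ │ │ ┌───╴ │ ╷ ╵ │ ┌─┤
│ │     │ │ │ │     │ │   │↓│ │
│ ╵ ┌───┘ └─┘ │ ╶───┘ ├───┘ ╵ │
│   │         │       │    ↳ B│
└───┴─────────┴───────┴───────┘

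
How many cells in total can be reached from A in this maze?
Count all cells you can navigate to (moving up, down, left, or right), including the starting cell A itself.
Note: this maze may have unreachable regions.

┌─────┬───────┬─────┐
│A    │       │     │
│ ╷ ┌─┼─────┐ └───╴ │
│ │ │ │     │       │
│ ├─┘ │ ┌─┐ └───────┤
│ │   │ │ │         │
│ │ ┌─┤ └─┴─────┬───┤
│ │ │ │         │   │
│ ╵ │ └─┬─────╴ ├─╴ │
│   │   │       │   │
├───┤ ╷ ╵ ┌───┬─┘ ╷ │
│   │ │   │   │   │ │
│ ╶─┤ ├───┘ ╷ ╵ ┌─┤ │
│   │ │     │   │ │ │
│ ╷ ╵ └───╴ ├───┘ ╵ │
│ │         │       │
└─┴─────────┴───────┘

Using BFS/flood-fill to find all reachable cells from A:
Maze size: 8 × 10 = 80 total cells
67 cell(s) are walled off and cannot be reached from A.
Reachable cells: 13

Reachable region (· marks reachable cells):

┌─────┬───────┬─────┐
│A · ·│       │     │
│ ╷ ┌─┼─────┐ └───╴ │
│·│·│·│     │       │
│ ├─┘ │ ┌─┐ └───────┤
│·│· ·│ │ │         │
│ │ ┌─┤ └─┴─────┬───┤
│·│·│ │         │   │
│ ╵ │ └─┬─────╴ ├─╴ │
│· ·│   │       │   │
├───┤ ╷ ╵ ┌───┬─┘ ╷ │
│   │ │   │   │   │ │
│ ╶─┤ ├───┘ ╷ ╵ ┌─┤ │
│   │ │     │   │ │ │
│ ╷ ╵ └───╴ ├───┘ ╵ │
│ │         │       │
└─┴─────────┴───────┘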